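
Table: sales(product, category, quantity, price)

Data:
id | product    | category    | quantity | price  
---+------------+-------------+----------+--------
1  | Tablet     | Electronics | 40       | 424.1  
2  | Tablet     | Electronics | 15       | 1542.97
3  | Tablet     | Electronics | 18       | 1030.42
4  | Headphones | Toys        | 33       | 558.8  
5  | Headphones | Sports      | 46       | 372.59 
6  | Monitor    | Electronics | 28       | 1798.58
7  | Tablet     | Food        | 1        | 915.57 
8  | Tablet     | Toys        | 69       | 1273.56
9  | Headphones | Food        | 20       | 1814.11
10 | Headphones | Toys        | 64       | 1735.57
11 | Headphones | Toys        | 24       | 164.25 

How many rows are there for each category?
SELECT category, COUNT(*) as count
FROM sales
GROUP BY category

Result:
  Electronics: 4
  Food: 2
  Sports: 1
  Toys: 4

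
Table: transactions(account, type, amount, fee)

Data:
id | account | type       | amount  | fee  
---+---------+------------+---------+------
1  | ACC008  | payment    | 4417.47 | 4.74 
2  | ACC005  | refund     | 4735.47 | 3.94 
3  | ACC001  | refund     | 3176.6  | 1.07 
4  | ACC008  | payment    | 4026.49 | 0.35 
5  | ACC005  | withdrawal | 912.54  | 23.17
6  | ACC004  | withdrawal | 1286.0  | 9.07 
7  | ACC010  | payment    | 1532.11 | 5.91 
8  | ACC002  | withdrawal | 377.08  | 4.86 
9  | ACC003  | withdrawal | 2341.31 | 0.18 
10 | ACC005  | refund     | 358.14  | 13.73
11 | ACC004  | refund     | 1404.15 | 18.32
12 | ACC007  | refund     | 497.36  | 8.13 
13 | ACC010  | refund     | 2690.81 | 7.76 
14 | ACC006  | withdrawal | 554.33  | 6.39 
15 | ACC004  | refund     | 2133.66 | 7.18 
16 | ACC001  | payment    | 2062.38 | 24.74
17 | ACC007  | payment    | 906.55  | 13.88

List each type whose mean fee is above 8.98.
SELECT type, AVG(fee)
FROM transactions
GROUP BY type
HAVING AVG(fee) > 8.98

Result:
  payment: avg=9.92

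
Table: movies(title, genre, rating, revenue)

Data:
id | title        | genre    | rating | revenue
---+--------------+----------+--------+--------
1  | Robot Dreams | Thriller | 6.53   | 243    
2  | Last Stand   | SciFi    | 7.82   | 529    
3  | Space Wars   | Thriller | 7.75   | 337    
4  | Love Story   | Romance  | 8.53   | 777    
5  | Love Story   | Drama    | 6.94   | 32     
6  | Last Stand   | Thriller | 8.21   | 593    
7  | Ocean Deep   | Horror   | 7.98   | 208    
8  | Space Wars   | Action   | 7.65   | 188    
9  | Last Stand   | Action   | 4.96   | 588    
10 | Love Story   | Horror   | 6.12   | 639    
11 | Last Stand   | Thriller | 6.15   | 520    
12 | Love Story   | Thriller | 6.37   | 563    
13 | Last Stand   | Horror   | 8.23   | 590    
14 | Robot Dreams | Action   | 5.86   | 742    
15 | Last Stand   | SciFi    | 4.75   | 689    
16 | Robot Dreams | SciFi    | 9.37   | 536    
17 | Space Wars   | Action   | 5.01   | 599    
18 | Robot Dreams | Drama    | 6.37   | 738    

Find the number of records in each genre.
SELECT genre, COUNT(*) as count
FROM movies
GROUP BY genre

Result:
  Action: 4
  Drama: 2
  Horror: 3
  Romance: 1
  SciFi: 3
  Thriller: 5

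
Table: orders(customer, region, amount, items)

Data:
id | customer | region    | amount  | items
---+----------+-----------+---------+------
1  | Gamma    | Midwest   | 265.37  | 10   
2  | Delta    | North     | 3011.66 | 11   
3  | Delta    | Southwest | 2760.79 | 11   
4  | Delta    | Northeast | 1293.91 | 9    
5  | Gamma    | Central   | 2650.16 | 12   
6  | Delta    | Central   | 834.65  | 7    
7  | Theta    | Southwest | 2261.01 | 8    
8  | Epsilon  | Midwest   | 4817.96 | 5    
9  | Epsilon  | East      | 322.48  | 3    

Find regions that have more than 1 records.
SELECT region, COUNT(*) as cnt
FROM orders
GROUP BY region
HAVING COUNT(*) > 1

Result:
  Central: 2
  Midwest: 2
  Southwest: 2

Note: HAVING filters groups after aggregation, WHERE filters rows before.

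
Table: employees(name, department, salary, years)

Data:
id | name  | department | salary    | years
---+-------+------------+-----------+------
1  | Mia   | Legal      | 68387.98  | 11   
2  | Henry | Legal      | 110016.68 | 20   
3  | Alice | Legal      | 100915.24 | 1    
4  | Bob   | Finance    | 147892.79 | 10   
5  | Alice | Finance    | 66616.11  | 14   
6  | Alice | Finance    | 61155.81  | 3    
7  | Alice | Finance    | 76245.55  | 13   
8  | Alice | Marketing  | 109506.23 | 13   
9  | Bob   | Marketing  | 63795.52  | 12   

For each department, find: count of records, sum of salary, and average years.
SELECT department,
       COUNT(*) as cnt,
       SUM(salary) as total_salary,
       AVG(years) as avg_years
FROM employees
GROUP BY department

Result:
  Finance: 4 records, 351910.26 total salary, 10.00 avg years
  Legal: 3 records, 279319.90 total salary, 10.67 avg years
  Marketing: 2 records, 173301.75 total salary, 12.50 avg years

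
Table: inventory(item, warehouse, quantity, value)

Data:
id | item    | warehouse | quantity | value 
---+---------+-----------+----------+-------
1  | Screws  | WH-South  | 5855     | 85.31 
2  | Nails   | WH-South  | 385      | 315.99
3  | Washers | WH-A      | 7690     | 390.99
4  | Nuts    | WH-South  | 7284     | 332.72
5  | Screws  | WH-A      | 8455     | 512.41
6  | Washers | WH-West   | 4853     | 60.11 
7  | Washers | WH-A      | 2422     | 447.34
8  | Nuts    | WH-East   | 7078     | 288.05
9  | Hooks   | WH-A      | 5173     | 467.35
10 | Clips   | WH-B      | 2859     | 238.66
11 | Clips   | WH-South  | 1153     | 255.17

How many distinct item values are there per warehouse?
SELECT warehouse, COUNT(DISTINCT item)
FROM inventory
GROUP BY warehouse

Result:
  WH-A: 3 distinct
  WH-B: 1 distinct
  WH-East: 1 distinct
  WH-South: 4 distinct
  WH-West: 1 distinct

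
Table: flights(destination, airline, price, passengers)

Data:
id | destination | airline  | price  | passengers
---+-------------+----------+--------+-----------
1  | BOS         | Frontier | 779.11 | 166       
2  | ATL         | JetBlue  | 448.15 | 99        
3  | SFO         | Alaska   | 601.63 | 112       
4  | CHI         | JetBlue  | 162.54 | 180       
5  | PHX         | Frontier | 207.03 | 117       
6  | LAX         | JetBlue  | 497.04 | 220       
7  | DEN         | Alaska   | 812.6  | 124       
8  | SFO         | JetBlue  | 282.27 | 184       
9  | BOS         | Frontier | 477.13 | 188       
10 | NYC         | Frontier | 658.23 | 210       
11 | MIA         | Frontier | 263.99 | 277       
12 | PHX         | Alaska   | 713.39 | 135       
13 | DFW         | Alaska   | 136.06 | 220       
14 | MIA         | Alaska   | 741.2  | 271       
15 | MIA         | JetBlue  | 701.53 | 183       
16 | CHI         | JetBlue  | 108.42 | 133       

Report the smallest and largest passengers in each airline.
SELECT airline, MIN(passengers), MAX(passengers)
FROM flights
GROUP BY airline

Result:
  Alaska: min=112, max=271
  Frontier: min=117, max=277
  JetBlue: min=99, max=220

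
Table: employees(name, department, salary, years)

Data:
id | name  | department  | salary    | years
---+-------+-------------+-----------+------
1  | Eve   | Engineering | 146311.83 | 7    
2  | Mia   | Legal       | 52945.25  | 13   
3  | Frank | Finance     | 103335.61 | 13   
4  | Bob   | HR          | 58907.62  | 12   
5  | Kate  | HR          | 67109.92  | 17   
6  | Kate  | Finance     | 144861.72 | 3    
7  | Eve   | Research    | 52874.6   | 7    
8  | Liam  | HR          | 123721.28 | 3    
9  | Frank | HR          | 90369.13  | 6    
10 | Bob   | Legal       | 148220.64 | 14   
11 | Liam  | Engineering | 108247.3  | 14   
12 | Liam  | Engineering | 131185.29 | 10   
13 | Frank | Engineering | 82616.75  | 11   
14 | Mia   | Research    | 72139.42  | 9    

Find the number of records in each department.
SELECT department, COUNT(*) as count
FROM employees
GROUP BY department

Result:
  Engineering: 4
  Finance: 2
  HR: 4
  Legal: 2
  Research: 2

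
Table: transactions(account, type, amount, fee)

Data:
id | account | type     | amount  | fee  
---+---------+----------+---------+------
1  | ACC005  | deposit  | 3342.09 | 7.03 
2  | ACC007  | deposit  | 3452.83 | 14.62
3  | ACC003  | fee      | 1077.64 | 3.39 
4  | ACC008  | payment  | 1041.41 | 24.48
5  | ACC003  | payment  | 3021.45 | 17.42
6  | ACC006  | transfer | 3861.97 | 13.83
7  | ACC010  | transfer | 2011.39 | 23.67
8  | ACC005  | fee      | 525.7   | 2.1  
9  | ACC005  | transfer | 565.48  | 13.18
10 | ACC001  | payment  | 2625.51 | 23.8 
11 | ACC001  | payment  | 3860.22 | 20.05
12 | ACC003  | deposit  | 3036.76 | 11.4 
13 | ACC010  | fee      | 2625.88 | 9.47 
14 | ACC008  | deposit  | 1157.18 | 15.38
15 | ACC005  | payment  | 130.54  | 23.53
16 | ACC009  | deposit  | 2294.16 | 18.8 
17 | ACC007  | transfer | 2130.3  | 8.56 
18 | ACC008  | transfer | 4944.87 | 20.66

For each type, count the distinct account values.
SELECT type, COUNT(DISTINCT account)
FROM transactions
GROUP BY type

Result:
  deposit: 5 distinct
  fee: 3 distinct
  payment: 4 distinct
  transfer: 5 distinct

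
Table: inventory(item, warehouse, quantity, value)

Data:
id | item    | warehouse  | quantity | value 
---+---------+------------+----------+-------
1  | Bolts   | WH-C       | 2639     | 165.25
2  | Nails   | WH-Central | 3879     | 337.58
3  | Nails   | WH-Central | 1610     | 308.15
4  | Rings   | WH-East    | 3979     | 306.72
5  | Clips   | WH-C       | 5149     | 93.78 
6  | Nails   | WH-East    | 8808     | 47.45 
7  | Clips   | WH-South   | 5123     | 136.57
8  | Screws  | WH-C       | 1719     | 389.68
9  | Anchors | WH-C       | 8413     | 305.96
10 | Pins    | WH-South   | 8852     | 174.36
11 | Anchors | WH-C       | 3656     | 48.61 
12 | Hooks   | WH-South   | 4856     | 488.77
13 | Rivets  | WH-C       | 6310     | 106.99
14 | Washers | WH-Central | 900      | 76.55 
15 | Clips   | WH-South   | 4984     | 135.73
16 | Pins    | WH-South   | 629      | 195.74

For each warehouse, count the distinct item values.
SELECT warehouse, COUNT(DISTINCT item)
FROM inventory
GROUP BY warehouse

Result:
  WH-C: 5 distinct
  WH-Central: 2 distinct
  WH-East: 2 distinct
  WH-South: 3 distinct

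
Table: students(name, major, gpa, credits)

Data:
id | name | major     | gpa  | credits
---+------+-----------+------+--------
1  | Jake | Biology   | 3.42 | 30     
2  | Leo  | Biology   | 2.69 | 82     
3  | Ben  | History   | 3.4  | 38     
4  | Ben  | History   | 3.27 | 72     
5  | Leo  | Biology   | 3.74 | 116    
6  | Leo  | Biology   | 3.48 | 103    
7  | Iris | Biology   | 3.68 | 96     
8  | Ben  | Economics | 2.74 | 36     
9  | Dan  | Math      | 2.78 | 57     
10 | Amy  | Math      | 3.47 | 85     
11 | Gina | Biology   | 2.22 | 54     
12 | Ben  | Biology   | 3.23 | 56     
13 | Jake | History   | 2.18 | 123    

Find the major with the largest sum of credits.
SELECT major, SUM(credits) as val
FROM students
GROUP BY major
ORDER BY val DESC
LIMIT 1

Result: Biology with sum(credits) = 537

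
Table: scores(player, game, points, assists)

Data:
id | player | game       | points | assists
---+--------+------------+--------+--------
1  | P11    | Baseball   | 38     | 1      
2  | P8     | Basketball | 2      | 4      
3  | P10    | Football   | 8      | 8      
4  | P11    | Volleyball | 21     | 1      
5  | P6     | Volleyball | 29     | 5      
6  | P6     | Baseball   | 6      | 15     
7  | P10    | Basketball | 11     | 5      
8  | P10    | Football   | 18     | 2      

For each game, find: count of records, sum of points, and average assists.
SELECT game,
       COUNT(*) as cnt,
       SUM(points) as total_points,
       AVG(assists) as avg_assists
FROM scores
GROUP BY game

Result:
  Baseball: 2 records, 44 total points, 8.00 avg assists
  Basketball: 2 records, 13 total points, 4.50 avg assists
  Football: 2 records, 26 total points, 5.00 avg assists
  Volleyball: 2 records, 50 total points, 3.00 avg assists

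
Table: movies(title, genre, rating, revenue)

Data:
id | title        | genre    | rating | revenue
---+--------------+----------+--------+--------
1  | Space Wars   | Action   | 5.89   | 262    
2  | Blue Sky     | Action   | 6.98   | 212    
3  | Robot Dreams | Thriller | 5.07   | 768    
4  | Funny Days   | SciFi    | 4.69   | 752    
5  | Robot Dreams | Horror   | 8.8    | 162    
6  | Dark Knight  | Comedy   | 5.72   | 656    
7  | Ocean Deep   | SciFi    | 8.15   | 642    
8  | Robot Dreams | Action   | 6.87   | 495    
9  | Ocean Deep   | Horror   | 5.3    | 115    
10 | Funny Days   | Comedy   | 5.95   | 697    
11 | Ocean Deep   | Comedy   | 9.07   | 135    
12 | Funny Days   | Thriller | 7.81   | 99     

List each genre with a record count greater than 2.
SELECT genre, COUNT(*) as cnt
FROM movies
GROUP BY genre
HAVING COUNT(*) > 2

Result:
  Action: 3
  Comedy: 3

Note: HAVING filters groups after aggregation, WHERE filters rows before.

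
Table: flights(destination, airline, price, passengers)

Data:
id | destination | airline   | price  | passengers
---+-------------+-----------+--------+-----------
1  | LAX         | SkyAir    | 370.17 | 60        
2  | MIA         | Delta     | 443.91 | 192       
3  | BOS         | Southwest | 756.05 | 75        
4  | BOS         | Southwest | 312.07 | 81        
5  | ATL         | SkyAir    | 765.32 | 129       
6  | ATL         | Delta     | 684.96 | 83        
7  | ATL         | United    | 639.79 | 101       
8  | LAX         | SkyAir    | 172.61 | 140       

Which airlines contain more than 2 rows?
SELECT airline, COUNT(*) as cnt
FROM flights
GROUP BY airline
HAVING COUNT(*) > 2

Result:
  SkyAir: 3

Note: HAVING filters groups after aggregation, WHERE filters rows before.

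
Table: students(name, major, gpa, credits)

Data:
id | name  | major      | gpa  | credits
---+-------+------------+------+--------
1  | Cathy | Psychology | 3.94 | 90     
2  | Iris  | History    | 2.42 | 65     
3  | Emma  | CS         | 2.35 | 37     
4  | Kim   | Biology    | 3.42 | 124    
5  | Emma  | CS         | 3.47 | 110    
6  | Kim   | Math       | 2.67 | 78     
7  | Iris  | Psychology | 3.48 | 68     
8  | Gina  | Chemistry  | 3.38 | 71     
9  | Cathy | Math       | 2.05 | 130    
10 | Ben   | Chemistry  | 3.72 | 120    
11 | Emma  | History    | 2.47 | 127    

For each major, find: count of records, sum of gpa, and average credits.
SELECT major,
       COUNT(*) as cnt,
       SUM(gpa) as total_gpa,
       AVG(credits) as avg_credits
FROM students
GROUP BY major

Result:
  Biology: 1 records, 3.42 total gpa, 124.00 avg credits
  CS: 2 records, 5.82 total gpa, 73.50 avg credits
  Chemistry: 2 records, 7.10 total gpa, 95.50 avg credits
  History: 2 records, 4.89 total gpa, 96.00 avg credits
  Math: 2 records, 4.72 total gpa, 104.00 avg credits
  Psychology: 2 records, 7.42 total gpa, 79.00 avg credits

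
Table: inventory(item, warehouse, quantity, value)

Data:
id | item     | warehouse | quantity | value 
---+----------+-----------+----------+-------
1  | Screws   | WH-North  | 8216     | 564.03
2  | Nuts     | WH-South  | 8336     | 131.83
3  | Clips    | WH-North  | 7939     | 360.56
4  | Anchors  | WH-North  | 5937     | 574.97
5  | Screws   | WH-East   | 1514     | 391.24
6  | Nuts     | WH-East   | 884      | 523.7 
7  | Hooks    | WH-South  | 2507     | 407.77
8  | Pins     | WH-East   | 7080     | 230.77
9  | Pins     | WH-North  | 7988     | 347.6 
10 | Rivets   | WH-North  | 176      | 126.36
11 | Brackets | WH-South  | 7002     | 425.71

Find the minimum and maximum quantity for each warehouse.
SELECT warehouse, MIN(quantity), MAX(quantity)
FROM inventory
GROUP BY warehouse

Result:
  WH-East: min=884, max=7080
  WH-North: min=176, max=8216
  WH-South: min=2507, max=8336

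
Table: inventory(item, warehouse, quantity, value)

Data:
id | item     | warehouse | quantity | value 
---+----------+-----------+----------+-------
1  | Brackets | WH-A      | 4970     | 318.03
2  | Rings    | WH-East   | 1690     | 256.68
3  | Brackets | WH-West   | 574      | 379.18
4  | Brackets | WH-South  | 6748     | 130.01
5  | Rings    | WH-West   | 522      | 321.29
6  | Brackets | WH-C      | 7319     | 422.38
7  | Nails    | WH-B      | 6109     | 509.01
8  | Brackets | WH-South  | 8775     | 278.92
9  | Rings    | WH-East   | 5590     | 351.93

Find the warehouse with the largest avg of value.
SELECT warehouse, AVG(value) as val
FROM inventory
GROUP BY warehouse
ORDER BY val DESC
LIMIT 1

Result: WH-B with avg(value) = 509.01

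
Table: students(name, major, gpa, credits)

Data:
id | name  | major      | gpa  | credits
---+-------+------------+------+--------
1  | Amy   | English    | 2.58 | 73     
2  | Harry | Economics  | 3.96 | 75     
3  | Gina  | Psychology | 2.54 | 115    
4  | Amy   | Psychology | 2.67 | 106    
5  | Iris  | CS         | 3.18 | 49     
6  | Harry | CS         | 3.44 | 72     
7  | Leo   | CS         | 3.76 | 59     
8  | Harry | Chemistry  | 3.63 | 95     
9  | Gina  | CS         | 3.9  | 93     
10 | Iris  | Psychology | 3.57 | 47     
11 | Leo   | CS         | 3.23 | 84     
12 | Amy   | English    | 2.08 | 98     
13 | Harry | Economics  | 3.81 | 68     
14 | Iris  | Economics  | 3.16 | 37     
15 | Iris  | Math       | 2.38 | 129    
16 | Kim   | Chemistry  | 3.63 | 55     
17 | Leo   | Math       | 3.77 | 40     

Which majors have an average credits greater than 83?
SELECT major, AVG(credits)
FROM students
GROUP BY major
HAVING AVG(credits) > 83

Result:
  English: avg=85.50
  Math: avg=84.50
  Psychology: avg=89.33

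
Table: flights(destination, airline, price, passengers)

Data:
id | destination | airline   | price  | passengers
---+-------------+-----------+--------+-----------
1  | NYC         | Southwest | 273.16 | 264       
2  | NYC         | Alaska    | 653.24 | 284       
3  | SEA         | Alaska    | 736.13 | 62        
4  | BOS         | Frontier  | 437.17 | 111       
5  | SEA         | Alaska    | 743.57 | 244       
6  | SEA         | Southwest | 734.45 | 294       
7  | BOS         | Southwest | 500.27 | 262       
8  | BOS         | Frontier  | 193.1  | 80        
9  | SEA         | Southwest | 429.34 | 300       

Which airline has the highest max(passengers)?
SELECT airline, MAX(passengers) as val
FROM flights
GROUP BY airline
ORDER BY val DESC
LIMIT 1

Result: Southwest with max(passengers) = 300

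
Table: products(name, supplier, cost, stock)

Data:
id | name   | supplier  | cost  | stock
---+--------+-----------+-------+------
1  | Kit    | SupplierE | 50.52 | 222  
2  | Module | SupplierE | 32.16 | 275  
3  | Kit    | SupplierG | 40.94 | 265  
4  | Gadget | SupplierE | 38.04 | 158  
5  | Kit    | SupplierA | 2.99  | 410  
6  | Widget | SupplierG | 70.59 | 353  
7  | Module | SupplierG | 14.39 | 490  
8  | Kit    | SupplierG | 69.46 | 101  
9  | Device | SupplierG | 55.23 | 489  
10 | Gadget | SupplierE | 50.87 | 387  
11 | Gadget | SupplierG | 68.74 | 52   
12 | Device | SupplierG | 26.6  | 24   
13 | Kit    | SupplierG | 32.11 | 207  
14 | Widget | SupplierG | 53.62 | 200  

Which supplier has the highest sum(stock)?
SELECT supplier, SUM(stock) as val
FROM products
GROUP BY supplier
ORDER BY val DESC
LIMIT 1

Result: SupplierG with sum(stock) = 2181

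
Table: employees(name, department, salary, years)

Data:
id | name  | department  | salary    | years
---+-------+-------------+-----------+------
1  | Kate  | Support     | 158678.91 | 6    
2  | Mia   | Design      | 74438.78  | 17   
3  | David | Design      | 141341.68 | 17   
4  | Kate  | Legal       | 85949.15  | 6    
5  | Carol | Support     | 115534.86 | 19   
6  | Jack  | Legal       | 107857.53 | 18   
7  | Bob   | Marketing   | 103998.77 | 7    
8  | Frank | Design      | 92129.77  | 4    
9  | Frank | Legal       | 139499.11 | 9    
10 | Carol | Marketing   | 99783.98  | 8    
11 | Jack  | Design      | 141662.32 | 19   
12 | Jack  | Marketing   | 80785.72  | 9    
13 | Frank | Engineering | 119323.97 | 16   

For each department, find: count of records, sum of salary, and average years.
SELECT department,
       COUNT(*) as cnt,
       SUM(salary) as total_salary,
       AVG(years) as avg_years
FROM employees
GROUP BY department

Result:
  Design: 4 records, 449572.55 total salary, 14.25 avg years
  Engineering: 1 records, 119323.97 total salary, 16.00 avg years
  Legal: 3 records, 333305.79 total salary, 11.00 avg years
  Marketing: 3 records, 284568.47 total salary, 8.00 avg years
  Support: 2 records, 274213.77 total salary, 12.50 avg years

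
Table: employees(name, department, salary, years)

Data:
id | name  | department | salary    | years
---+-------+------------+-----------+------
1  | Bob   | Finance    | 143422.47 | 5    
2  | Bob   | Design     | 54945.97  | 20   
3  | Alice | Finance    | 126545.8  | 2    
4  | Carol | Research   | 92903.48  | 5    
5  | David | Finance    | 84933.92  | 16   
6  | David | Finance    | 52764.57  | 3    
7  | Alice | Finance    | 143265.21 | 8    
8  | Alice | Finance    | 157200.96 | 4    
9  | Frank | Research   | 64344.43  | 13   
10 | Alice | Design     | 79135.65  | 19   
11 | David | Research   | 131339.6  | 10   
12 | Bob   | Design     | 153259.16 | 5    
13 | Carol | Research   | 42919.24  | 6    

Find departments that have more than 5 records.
SELECT department, COUNT(*) as cnt
FROM employees
GROUP BY department
HAVING COUNT(*) > 5

Result:
  Finance: 6

Note: HAVING filters groups after aggregation, WHERE filters rows before.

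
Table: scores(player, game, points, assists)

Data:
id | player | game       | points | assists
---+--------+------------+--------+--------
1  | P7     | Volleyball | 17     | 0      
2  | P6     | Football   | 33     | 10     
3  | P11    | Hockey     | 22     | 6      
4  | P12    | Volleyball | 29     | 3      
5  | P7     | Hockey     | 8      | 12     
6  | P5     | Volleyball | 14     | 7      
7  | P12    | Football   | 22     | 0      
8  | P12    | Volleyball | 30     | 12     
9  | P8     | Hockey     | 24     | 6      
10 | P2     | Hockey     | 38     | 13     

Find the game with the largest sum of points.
SELECT game, SUM(points) as val
FROM scores
GROUP BY game
ORDER BY val DESC
LIMIT 1

Result: Hockey with sum(points) = 92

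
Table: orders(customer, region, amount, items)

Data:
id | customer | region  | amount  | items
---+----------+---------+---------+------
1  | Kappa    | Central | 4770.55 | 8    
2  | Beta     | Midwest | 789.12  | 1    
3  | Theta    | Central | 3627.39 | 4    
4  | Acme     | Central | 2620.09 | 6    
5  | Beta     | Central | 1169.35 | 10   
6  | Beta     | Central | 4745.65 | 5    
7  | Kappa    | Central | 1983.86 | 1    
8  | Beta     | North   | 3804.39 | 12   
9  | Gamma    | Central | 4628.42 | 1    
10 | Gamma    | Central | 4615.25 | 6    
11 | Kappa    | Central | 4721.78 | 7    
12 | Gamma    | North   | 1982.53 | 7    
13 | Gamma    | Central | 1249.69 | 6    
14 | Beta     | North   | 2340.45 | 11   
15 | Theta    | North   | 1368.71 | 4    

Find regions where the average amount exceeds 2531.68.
SELECT region, AVG(amount)
FROM orders
GROUP BY region
HAVING AVG(amount) > 2531.68

Result:
  Central: avg=3413.20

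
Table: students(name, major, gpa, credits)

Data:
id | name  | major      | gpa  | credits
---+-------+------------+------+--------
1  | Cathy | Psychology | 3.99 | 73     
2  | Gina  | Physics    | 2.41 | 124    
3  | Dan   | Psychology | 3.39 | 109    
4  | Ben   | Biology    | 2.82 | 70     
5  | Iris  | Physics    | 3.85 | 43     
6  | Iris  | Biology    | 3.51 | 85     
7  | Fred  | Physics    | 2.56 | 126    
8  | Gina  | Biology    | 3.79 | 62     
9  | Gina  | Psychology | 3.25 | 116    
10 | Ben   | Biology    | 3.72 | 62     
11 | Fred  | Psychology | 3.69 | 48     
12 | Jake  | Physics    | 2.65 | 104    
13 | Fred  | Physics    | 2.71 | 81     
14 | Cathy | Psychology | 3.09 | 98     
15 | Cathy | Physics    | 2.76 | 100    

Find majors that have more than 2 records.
SELECT major, COUNT(*) as cnt
FROM students
GROUP BY major
HAVING COUNT(*) > 2

Result:
  Biology: 4
  Physics: 6
  Psychology: 5

Note: HAVING filters groups after aggregation, WHERE filters rows before.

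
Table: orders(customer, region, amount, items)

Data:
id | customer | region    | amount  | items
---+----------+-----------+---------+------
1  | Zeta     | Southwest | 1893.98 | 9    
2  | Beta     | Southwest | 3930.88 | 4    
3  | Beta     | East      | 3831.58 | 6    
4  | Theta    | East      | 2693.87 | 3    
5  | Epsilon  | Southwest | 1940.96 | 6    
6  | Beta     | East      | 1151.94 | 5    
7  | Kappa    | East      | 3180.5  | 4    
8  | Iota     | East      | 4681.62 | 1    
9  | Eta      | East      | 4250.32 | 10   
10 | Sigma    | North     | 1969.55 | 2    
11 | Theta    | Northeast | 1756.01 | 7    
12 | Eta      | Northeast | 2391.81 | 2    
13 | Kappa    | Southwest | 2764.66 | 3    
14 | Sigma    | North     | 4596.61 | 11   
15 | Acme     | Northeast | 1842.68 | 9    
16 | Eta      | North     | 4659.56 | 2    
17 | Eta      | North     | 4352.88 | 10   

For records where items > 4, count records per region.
SELECT region, COUNT(*)
FROM orders
WHERE items > 4
GROUP BY region

Note: WHERE filters rows before grouping.

Result:
  East: 3
  North: 2
  Northeast: 2
  Southwest: 2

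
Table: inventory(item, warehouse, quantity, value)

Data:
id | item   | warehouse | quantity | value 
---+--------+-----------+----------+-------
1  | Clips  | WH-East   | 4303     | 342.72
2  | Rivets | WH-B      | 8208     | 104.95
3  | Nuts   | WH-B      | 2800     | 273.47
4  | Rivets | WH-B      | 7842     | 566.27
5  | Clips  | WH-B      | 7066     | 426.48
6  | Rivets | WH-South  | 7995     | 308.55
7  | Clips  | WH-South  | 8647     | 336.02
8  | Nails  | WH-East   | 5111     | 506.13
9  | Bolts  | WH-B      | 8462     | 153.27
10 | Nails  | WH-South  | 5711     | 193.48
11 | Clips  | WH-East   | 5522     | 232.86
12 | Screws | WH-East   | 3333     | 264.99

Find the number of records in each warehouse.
SELECT warehouse, COUNT(*) as count
FROM inventory
GROUP BY warehouse

Result:
  WH-B: 5
  WH-East: 4
  WH-South: 3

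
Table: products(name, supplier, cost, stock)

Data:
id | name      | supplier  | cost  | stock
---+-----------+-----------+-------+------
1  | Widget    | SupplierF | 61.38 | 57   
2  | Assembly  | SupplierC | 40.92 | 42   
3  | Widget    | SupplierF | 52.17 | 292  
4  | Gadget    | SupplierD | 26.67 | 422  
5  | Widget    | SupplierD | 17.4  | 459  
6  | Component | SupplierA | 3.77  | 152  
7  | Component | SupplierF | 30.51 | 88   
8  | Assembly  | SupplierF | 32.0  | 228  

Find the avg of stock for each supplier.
SELECT supplier, AVG(stock) as result
FROM products
GROUP BY supplier

Result:
  SupplierA: 152.00
  SupplierC: 42.00
  SupplierD: 440.50
  SupplierF: 166.25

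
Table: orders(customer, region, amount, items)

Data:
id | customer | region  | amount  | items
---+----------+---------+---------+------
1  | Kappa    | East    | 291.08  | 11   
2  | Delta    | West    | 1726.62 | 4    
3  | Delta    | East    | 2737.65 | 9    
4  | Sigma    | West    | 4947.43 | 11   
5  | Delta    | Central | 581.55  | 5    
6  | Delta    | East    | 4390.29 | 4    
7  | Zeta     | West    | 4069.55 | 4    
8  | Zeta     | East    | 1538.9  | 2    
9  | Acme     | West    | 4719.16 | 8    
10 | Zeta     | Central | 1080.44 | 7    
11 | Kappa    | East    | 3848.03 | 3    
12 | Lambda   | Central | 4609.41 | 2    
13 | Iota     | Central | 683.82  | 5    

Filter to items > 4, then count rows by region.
SELECT region, COUNT(*)
FROM orders
WHERE items > 4
GROUP BY region

Note: WHERE filters rows before grouping.

Result:
  Central: 3
  East: 2
  West: 2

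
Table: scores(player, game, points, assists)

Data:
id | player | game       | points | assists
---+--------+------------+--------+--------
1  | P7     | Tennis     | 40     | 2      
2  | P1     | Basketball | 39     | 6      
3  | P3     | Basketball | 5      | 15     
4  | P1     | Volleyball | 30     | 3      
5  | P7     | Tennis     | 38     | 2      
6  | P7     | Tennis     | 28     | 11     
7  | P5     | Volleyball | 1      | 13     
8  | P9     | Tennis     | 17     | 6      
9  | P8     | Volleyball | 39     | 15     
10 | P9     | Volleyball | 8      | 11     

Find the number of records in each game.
SELECT game, COUNT(*) as count
FROM scores
GROUP BY game

Result:
  Basketball: 2
  Tennis: 4
  Volleyball: 4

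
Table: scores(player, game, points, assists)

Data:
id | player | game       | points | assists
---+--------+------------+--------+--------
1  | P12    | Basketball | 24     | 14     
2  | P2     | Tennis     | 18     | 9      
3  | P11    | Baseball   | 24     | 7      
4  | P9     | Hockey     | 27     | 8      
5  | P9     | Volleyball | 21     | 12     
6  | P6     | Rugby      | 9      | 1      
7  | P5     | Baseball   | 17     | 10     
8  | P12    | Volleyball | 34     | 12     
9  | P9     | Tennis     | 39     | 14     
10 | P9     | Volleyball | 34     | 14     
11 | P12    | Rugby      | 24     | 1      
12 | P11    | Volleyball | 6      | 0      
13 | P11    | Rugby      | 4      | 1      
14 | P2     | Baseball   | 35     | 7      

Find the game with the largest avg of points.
SELECT game, AVG(points) as val
FROM scores
GROUP BY game
ORDER BY val DESC
LIMIT 1

Result: Tennis with avg(points) = 28.50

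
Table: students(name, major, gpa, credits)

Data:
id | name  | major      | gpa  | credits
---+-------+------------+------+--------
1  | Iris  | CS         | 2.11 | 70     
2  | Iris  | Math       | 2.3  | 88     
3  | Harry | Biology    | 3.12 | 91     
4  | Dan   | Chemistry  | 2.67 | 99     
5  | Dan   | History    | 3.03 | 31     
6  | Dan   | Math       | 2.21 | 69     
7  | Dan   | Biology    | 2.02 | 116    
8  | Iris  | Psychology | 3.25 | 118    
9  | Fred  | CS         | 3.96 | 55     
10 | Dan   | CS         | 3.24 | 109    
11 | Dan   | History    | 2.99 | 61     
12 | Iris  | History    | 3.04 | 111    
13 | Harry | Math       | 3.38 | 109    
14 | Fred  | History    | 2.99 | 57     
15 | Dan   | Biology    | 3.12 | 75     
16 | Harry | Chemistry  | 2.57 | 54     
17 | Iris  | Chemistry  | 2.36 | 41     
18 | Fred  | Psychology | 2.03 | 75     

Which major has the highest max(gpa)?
SELECT major, MAX(gpa) as val
FROM students
GROUP BY major
ORDER BY val DESC
LIMIT 1

Result: CS with max(gpa) = 3.96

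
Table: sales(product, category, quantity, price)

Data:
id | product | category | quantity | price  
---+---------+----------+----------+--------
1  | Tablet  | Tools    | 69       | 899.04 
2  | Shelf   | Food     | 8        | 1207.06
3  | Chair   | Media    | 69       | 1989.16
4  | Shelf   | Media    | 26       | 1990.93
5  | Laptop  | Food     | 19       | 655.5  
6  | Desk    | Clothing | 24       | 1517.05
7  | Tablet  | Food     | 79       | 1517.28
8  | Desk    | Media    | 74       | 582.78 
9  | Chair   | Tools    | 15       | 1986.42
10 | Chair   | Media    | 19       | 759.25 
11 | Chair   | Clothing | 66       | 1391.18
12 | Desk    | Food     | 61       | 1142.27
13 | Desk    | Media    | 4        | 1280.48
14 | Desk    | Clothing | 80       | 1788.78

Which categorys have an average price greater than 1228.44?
SELECT category, AVG(price)
FROM sales
GROUP BY category
HAVING AVG(price) > 1228.44

Result:
  Clothing: avg=1565.67
  Media: avg=1320.52
  Tools: avg=1442.73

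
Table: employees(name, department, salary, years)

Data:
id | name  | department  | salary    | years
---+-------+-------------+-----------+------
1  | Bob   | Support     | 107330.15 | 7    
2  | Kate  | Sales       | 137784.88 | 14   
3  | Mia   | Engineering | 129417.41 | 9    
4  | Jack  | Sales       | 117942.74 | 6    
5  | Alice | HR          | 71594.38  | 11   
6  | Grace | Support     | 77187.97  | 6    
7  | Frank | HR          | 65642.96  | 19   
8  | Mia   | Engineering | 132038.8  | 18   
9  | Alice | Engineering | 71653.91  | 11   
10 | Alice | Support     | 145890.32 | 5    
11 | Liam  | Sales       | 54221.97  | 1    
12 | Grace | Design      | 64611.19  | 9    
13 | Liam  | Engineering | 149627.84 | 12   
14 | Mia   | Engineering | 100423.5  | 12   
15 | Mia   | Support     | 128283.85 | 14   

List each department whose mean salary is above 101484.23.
SELECT department, AVG(salary)
FROM employees
GROUP BY department
HAVING AVG(salary) > 101484.23

Result:
  Engineering: avg=116632.29
  Sales: avg=103316.53
  Support: avg=114673.07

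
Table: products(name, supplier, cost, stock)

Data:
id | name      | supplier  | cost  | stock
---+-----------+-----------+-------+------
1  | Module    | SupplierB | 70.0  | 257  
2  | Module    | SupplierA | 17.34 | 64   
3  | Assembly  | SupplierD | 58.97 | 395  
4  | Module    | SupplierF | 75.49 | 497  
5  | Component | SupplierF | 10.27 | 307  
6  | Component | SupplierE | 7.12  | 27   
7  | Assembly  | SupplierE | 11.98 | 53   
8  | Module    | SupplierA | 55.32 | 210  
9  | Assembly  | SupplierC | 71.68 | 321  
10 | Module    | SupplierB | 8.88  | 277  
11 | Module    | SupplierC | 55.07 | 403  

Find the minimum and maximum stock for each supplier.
SELECT supplier, MIN(stock), MAX(stock)
FROM products
GROUP BY supplier

Result:
  SupplierA: min=64, max=210
  SupplierB: min=257, max=277
  SupplierC: min=321, max=403
  SupplierD: min=395, max=395
  SupplierE: min=27, max=53
  SupplierF: min=307, max=497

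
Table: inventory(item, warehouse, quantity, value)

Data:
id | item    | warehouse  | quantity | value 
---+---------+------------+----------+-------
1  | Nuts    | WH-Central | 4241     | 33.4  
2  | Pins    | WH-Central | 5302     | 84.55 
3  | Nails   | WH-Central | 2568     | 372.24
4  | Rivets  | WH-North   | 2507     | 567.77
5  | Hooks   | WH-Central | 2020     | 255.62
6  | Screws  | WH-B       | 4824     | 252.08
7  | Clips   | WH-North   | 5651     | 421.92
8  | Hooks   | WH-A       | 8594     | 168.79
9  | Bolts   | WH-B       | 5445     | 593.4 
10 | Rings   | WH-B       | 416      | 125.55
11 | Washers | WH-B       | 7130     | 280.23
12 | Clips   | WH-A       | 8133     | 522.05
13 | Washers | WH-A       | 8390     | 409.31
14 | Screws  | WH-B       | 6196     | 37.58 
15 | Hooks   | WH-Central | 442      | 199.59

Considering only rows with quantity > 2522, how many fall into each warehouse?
SELECT warehouse, COUNT(*)
FROM inventory
WHERE quantity > 2522
GROUP BY warehouse

Note: WHERE filters rows before grouping.

Result:
  WH-A: 3
  WH-B: 4
  WH-Central: 3
  WH-North: 1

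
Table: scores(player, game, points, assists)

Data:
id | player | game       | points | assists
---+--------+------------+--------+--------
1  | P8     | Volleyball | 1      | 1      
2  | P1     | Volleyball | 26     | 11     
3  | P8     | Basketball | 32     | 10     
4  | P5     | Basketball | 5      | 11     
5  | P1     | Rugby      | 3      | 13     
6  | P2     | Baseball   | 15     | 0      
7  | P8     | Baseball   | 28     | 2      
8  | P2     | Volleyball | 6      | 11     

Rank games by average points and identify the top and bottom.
SELECT game, AVG(points)
FROM scores
GROUP BY game
ORDER BY AVG(points)

All groups:
  Rugby: 3.00
  Volleyball: 11.00
  Basketball: 18.50
  Baseball: 21.50

Highest: Baseball (21.50)
Lowest: Rugby (3.00)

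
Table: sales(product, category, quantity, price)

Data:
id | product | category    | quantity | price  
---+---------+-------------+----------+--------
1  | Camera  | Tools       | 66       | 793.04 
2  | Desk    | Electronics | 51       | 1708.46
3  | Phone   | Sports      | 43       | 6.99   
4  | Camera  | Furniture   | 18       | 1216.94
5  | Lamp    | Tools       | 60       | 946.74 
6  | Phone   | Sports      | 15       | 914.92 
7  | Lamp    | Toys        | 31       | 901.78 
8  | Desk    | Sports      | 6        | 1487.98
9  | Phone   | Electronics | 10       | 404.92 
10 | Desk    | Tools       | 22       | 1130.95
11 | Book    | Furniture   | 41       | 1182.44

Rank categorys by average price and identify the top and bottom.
SELECT category, AVG(price)
FROM sales
GROUP BY category
ORDER BY AVG(price)

All groups:
  Sports: 803.30
  Toys: 901.78
  Tools: 956.91
  Electronics: 1056.69
  Furniture: 1199.69

Highest: Furniture (1199.69)
Lowest: Sports (803.30)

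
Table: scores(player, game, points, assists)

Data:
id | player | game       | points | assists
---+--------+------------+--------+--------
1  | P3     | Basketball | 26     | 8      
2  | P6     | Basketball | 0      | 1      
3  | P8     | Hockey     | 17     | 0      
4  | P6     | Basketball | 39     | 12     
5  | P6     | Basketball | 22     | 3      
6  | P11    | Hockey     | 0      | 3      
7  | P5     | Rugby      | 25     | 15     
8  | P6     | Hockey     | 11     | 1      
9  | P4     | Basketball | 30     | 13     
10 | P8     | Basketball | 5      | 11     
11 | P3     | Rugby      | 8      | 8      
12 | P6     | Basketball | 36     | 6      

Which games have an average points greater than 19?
SELECT game, AVG(points)
FROM scores
GROUP BY game
HAVING AVG(points) > 19

Result:
  Basketball: avg=22.57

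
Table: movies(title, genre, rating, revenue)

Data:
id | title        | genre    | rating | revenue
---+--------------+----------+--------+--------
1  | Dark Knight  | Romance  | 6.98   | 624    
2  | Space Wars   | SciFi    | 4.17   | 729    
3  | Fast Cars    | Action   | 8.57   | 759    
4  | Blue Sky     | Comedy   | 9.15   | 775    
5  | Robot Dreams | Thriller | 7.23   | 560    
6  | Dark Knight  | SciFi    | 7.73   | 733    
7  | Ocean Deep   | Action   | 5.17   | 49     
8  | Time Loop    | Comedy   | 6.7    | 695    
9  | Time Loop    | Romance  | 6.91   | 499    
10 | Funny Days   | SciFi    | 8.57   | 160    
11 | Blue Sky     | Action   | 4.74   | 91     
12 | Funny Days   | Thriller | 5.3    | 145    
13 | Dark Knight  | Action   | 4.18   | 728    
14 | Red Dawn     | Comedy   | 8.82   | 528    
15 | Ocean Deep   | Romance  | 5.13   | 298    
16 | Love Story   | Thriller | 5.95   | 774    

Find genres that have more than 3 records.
SELECT genre, COUNT(*) as cnt
FROM movies
GROUP BY genre
HAVING COUNT(*) > 3

Result:
  Action: 4

Note: HAVING filters groups after aggregation, WHERE filters rows before.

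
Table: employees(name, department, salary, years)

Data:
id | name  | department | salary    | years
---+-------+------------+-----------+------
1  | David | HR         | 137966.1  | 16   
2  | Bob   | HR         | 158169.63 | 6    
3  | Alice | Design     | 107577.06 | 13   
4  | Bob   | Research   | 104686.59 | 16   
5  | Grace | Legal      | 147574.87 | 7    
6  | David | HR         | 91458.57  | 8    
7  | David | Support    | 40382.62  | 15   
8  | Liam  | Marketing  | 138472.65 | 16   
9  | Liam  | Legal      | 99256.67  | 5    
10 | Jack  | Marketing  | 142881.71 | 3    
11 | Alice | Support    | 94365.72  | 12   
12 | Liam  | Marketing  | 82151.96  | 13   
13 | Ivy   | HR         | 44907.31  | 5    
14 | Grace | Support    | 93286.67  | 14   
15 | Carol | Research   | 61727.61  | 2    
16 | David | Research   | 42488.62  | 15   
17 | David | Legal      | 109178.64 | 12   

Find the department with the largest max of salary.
SELECT department, MAX(salary) as val
FROM employees
GROUP BY department
ORDER BY val DESC
LIMIT 1

Result: HR with max(salary) = 158169.63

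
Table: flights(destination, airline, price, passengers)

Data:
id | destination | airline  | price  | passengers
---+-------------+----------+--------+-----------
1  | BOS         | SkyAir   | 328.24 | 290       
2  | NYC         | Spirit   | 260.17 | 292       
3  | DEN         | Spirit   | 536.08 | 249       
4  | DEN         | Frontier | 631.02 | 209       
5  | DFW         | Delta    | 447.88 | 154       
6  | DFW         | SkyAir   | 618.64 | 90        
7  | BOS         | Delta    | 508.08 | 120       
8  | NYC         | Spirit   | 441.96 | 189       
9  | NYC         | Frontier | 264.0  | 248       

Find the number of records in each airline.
SELECT airline, COUNT(*) as count
FROM flights
GROUP BY airline

Result:
  Delta: 2
  Frontier: 2
  SkyAir: 2
  Spirit: 3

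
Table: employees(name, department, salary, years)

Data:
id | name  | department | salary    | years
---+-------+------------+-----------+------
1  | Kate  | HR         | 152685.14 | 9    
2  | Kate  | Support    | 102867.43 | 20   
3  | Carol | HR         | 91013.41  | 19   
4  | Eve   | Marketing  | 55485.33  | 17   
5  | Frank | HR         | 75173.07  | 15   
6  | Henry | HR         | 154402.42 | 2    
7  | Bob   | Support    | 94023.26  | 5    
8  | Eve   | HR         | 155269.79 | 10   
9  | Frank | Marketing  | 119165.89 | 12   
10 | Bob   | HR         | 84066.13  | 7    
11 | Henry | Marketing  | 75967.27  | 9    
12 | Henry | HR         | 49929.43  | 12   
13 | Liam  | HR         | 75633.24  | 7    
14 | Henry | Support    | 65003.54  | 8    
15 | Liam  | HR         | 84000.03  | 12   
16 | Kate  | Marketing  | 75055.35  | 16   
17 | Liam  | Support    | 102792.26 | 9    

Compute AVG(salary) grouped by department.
SELECT department, AVG(salary) as result
FROM employees
GROUP BY department

Result:
  HR: 102463.63
  Marketing: 81418.46
  Support: 91171.62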